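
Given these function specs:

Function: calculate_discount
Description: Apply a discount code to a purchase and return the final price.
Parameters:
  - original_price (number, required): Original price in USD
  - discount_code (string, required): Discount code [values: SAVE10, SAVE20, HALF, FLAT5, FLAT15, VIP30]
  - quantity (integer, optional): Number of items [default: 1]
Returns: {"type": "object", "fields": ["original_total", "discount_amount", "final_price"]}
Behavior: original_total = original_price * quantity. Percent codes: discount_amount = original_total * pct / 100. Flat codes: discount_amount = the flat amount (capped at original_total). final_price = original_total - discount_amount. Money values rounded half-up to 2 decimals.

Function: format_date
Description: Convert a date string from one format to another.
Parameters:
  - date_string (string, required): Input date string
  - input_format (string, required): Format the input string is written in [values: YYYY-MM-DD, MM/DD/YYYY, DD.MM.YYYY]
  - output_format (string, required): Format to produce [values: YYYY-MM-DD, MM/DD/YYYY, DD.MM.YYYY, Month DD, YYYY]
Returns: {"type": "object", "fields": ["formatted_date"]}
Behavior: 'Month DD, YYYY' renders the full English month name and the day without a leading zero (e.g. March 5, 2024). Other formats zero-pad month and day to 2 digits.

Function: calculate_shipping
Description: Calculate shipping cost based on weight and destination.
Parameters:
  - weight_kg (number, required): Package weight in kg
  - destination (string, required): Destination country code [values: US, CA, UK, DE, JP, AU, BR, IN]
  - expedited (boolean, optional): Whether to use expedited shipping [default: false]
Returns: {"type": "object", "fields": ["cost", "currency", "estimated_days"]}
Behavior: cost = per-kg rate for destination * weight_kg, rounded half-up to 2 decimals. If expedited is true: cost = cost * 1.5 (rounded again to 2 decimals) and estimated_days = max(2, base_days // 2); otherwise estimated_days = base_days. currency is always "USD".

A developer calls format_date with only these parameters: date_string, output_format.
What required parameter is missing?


Required parameters: date_string, input_format, output_format
Provided: date_string, output_format
Missing: input_format
input_format


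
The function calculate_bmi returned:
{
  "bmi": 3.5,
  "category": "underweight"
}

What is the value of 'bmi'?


3.5


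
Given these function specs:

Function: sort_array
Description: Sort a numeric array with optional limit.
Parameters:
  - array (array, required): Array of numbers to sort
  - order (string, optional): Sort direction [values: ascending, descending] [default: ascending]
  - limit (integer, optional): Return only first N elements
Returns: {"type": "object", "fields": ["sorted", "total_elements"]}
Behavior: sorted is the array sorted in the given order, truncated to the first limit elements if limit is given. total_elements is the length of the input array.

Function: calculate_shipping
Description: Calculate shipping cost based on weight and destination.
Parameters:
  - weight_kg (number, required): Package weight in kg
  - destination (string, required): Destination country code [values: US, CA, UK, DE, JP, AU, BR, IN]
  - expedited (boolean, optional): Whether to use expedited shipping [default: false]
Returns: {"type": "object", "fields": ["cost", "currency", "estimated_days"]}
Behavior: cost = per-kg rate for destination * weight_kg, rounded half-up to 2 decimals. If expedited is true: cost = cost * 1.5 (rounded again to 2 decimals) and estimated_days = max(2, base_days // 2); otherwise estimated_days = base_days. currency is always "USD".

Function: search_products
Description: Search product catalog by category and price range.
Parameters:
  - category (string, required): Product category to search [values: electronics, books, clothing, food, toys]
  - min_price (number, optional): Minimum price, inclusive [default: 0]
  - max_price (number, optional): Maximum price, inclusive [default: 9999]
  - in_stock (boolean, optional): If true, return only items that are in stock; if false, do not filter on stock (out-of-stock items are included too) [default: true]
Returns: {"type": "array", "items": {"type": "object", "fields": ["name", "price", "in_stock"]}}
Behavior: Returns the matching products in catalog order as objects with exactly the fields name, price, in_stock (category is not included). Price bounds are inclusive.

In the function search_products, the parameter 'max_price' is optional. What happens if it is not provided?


The search_products spec declares:
  - max_price (number, optional): Maximum price, inclusive [default: 9999]
It defaults to 9999


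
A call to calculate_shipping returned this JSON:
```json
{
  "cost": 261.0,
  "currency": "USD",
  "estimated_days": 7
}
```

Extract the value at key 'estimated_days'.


7


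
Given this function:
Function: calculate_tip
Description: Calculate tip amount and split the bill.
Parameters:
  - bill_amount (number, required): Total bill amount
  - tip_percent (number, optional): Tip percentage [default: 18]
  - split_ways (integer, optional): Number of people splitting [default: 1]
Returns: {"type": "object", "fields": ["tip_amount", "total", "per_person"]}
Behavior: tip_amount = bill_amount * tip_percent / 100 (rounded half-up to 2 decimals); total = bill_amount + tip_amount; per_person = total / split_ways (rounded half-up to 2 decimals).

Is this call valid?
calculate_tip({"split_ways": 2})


Checking required parameters...
Missing required parameter: bill_amount
Invalid - missing required parameter 'bill_amount'


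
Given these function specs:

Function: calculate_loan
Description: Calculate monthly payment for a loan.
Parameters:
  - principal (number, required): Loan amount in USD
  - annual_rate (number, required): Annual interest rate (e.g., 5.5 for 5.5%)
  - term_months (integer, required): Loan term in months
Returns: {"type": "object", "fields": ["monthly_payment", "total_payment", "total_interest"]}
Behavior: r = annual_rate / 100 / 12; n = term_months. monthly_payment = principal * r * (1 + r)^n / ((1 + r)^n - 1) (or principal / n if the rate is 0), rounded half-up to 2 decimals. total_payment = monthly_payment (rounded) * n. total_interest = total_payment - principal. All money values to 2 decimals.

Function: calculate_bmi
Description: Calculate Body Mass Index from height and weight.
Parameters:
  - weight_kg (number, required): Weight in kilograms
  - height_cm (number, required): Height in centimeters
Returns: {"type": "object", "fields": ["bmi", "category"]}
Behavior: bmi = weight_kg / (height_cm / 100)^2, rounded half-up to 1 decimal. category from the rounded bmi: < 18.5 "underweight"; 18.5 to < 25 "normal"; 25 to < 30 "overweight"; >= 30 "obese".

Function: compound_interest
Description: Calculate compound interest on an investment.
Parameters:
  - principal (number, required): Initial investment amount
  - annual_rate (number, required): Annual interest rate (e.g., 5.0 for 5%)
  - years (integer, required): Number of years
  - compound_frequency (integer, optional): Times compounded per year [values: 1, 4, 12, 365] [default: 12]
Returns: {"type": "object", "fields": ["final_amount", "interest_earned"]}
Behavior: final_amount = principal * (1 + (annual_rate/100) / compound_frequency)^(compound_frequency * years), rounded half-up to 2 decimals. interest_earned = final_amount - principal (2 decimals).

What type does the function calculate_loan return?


The calculate_loan spec declares Returns: {"type": "object", "fields": ["monthly_payment", "total_payment", "total_interest"]}
Type:
object


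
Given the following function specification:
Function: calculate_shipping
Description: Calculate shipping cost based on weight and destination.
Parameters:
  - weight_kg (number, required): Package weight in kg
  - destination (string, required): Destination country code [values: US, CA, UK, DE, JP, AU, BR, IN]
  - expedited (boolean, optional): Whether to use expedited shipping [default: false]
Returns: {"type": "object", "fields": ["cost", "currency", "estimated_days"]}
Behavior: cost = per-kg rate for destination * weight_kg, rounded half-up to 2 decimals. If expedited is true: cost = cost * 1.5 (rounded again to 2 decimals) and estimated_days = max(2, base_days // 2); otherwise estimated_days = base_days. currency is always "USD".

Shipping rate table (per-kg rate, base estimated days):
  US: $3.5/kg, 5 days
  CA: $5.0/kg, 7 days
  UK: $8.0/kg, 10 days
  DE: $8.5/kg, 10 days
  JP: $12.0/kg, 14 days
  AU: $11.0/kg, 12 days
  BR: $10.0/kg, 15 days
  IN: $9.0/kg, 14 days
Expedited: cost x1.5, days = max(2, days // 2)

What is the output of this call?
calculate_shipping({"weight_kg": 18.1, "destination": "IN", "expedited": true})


Rate for IN: $9.0/kg, base 14 days
cost = 9.0 * 18.1 = 162.9 -> 162.90
expedited: cost = 162.90 * 1.5 = 244.35 -> 244.35; estimated_days = max(2, 14 // 2) = 7
Output:
{"cost": 244.35, "currency": "USD", "estimated_days": 7}


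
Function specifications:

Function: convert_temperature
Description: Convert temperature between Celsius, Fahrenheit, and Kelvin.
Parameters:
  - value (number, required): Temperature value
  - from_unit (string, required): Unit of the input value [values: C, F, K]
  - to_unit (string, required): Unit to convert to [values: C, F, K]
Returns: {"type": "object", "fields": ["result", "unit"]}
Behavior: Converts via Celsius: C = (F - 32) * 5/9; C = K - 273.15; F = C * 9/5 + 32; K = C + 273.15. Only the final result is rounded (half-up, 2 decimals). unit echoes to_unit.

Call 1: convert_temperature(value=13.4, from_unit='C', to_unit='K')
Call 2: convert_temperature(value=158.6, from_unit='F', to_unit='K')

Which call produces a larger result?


Call 1:
  Input already in C: 13.4
  To K: 13.4 + 273.15 = 286.55
  Round to 2 decimals: 286.55
  -> 286.55 K
Call 2:
  To C: (158.6 - 32) * 5/9 = 70.333333
  To K: 70.333333 + 273.15 = 343.483333
  Round to 2 decimals: 343.48
  -> 343.48 K
Call 2 (343.48 K)


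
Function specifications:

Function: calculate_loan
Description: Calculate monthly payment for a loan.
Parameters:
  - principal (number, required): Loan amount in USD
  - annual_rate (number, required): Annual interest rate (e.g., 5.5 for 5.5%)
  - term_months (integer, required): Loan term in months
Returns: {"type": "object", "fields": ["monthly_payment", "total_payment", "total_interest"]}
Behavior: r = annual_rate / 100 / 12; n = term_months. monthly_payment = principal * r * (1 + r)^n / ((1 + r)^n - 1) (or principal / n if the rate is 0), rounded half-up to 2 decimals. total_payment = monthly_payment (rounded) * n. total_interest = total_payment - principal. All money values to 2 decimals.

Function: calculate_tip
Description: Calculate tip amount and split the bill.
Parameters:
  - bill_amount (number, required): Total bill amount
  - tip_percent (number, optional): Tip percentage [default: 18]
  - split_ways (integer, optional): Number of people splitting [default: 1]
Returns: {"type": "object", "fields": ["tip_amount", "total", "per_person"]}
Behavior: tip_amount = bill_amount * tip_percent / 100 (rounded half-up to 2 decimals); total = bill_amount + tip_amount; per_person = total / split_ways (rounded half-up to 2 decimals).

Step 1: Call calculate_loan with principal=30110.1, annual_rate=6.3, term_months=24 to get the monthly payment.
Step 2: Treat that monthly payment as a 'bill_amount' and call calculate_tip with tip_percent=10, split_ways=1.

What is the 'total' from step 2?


Step 1: calculate_loan(principal=30110.1, annual_rate=6.3, term_months=24)
  r = 6.3 / 100 / 12 = 0.00525 (keep full precision)
  (1 + r)^24 = 1.13390837
  monthly_payment = 30110.1 * 0.00525 * 1.13390837 / (1.13390837 - 1) = 1338.571972 -> 1338.57
  total_payment = 1338.57 * 24 = 32125.68
  total_interest = 32125.68 - 30110.10 = 2015.58
  -> monthly_payment = 1338.57
Step 2: calculate_tip(bill_amount=1338.57, tip_percent=10, split_ways=1)
  tip_amount = 1338.57 * 10/100 = 133.857 -> 133.86
  total = 1338.57 + 133.86 = 1472.43
  per_person = 1472.43 / 1 = 1472.43 -> 1472.43
  -> total = 1472.43
$1472.43


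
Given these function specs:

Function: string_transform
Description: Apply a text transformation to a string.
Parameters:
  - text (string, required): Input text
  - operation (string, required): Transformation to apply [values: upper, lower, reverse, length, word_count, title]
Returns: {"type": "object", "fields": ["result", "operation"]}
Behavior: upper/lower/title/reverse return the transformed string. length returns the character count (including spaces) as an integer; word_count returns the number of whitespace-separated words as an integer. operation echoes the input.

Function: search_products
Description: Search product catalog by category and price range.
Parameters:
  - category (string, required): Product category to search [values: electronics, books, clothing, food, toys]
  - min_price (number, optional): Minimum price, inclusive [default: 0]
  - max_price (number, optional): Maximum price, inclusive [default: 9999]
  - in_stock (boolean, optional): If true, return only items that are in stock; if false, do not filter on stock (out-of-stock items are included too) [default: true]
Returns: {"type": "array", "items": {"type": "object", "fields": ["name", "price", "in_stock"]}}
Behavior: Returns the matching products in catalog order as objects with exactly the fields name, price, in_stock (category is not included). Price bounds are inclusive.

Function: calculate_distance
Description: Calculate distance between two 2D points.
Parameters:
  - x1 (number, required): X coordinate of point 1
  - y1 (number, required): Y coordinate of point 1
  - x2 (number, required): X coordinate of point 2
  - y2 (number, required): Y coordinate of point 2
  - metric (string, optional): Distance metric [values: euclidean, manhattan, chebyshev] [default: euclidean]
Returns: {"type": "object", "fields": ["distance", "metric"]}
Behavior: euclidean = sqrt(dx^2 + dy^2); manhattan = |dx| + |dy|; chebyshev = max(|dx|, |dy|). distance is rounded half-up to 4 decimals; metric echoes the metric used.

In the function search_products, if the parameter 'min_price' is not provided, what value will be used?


The search_products spec declares:
  - min_price (number, optional): Minimum price, inclusive [default: 0]
Default:
0


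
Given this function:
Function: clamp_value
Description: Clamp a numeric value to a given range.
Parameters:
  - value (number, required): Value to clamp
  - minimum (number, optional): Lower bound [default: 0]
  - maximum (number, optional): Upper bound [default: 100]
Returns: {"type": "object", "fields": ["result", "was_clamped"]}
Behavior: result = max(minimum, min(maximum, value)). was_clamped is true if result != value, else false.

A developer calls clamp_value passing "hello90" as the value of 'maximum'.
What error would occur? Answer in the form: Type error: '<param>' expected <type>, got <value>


Spec: 'maximum' is declared as number; "hello90" is a string.
Type error: 'maximum' expected number, got "hello90"


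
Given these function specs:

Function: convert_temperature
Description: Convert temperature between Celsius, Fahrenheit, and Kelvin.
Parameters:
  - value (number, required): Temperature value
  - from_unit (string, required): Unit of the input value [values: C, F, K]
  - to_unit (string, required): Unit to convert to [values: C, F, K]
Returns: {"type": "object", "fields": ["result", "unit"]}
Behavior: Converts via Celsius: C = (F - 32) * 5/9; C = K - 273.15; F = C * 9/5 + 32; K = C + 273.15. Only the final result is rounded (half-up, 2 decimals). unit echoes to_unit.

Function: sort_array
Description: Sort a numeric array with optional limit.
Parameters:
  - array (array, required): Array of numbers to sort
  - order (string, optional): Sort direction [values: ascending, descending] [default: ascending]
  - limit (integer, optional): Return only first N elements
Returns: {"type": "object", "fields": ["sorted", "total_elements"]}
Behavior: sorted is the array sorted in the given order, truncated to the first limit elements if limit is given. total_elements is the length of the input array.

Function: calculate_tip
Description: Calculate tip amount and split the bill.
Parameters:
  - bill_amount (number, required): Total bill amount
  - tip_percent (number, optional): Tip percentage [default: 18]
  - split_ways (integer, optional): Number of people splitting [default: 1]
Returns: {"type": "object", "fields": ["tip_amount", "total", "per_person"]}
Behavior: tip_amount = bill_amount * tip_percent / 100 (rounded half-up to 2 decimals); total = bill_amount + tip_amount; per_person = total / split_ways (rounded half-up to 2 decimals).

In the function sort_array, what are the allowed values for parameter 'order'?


The sort_array spec declares:
  - order (string, optional): Sort direction [values: ascending, descending] [default: ascending]
Allowed values:
ascending, descending


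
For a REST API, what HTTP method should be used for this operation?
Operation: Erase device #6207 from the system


GET = read, POST = create, PUT = update/replace, DELETE = remove
This operation is a removal.
DELETE


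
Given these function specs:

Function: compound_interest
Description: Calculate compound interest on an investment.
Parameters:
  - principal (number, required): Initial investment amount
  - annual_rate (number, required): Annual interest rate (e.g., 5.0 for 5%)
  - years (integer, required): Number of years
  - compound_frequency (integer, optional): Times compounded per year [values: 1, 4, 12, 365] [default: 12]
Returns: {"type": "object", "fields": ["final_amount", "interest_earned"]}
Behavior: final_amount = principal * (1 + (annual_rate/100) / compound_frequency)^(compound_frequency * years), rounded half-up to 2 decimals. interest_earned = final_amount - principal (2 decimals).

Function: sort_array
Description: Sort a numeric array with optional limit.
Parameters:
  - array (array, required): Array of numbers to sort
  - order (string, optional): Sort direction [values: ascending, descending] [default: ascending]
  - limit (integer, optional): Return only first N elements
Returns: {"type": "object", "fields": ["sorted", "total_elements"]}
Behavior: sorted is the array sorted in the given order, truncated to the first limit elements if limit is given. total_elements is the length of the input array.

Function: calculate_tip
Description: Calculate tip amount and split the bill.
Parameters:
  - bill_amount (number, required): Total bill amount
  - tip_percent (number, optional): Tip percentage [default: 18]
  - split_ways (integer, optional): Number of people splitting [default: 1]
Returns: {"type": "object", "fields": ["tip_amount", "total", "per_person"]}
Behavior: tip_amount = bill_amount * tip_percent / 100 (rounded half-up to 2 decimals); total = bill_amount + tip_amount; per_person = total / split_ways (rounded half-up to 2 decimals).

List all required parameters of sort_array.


Parameters of sort_array and their required/optional flag:
  array: required
  order: optional
  limit: optional
array


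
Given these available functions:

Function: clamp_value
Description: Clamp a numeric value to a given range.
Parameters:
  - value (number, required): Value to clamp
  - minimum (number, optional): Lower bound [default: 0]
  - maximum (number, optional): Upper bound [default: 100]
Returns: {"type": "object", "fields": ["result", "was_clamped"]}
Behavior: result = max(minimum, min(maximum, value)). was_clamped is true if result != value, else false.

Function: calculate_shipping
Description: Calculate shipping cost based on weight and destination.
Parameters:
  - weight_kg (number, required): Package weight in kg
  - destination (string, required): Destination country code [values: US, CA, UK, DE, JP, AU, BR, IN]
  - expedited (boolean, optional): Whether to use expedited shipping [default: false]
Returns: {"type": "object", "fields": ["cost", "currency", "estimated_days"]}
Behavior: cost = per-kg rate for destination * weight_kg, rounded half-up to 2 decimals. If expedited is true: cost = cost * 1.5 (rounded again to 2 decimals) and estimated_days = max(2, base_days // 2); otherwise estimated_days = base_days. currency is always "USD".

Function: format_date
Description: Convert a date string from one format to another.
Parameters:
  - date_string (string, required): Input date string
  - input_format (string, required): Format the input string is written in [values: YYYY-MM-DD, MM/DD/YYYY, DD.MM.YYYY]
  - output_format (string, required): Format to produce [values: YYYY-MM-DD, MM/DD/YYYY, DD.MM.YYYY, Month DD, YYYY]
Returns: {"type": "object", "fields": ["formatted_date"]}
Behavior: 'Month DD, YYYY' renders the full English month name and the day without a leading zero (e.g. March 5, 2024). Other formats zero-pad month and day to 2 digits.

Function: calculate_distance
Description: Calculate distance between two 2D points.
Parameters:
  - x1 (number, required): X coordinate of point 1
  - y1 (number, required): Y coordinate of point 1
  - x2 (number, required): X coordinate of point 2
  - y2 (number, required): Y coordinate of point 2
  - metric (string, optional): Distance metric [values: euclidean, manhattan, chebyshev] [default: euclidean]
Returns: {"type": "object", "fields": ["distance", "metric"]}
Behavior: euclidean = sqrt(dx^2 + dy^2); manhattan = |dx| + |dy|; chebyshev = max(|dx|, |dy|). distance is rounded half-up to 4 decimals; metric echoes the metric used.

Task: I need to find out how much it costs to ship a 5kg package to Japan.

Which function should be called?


The task needs a function whose description is: Calculate shipping cost based on weight and destination.
calculate_shipping


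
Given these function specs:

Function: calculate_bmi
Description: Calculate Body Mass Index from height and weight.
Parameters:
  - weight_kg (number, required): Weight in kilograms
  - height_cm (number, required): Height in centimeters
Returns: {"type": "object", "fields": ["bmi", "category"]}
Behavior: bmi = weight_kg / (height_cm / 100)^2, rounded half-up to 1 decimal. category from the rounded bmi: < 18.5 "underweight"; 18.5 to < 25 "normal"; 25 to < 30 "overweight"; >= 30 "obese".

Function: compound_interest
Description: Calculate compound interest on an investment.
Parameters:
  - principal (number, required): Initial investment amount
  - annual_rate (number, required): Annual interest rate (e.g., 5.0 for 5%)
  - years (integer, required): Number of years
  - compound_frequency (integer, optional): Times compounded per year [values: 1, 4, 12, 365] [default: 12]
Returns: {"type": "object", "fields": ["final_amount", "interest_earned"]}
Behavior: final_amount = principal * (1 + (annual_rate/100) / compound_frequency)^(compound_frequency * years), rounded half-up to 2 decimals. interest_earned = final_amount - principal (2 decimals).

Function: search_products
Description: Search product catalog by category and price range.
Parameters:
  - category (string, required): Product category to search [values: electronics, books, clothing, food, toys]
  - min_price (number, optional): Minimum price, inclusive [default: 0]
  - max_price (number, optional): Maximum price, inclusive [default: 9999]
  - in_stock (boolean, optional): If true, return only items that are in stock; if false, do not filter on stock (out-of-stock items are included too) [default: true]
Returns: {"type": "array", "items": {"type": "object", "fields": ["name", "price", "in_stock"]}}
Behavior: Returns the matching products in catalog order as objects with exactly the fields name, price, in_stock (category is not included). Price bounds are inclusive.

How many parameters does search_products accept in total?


Parameters of search_products: category (required), min_price (optional), max_price (optional), in_stock (optional)
Total:
4


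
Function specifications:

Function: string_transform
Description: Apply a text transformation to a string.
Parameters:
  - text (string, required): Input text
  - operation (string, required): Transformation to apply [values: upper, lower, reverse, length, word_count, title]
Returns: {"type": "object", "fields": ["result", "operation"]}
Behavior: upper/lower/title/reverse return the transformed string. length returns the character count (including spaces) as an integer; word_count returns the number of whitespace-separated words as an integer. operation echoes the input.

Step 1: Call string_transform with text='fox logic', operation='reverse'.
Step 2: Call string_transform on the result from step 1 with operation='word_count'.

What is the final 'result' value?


Step 1: string_transform(text='fox logic', operation='reverse')
  -> result = 'cigol xof'
Step 2: string_transform(text='cigol xof', operation='word_count')
  words: cigol, xof -> 2
  -> result = 2
2


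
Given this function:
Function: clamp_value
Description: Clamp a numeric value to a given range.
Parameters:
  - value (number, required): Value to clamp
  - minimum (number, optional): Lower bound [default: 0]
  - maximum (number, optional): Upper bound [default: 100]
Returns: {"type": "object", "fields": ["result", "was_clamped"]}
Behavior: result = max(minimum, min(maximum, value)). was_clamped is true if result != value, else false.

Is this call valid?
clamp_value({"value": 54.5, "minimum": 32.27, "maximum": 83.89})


Checking all required parameters present and types match... All valid.
Valid


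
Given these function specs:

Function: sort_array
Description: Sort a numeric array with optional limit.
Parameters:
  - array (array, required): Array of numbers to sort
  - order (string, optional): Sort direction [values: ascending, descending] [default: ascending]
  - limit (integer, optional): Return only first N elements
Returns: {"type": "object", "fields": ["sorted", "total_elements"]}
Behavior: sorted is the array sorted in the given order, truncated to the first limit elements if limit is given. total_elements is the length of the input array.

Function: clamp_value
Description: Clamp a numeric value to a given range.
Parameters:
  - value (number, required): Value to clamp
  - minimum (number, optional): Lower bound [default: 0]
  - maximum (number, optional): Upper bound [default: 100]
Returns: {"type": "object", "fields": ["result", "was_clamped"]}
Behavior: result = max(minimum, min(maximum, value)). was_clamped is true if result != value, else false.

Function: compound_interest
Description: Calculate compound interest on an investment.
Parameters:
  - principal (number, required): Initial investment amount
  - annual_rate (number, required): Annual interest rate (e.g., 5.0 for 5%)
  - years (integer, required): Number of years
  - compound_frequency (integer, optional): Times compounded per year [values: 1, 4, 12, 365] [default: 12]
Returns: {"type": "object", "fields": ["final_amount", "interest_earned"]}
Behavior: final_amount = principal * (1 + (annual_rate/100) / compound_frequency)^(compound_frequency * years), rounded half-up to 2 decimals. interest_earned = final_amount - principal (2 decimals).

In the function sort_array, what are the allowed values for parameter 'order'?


The sort_array spec declares:
  - order (string, optional): Sort direction [values: ascending, descending] [default: ascending]
Allowed values:
ascending, descending


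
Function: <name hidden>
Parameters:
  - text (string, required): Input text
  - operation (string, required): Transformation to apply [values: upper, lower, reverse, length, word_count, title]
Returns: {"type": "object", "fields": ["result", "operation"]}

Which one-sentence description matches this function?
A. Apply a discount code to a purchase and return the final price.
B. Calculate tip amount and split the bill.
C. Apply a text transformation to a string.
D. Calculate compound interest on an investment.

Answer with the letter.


Parameters text, operation and return ["result", "operation"] fit: Apply a text transformation to a string.
C


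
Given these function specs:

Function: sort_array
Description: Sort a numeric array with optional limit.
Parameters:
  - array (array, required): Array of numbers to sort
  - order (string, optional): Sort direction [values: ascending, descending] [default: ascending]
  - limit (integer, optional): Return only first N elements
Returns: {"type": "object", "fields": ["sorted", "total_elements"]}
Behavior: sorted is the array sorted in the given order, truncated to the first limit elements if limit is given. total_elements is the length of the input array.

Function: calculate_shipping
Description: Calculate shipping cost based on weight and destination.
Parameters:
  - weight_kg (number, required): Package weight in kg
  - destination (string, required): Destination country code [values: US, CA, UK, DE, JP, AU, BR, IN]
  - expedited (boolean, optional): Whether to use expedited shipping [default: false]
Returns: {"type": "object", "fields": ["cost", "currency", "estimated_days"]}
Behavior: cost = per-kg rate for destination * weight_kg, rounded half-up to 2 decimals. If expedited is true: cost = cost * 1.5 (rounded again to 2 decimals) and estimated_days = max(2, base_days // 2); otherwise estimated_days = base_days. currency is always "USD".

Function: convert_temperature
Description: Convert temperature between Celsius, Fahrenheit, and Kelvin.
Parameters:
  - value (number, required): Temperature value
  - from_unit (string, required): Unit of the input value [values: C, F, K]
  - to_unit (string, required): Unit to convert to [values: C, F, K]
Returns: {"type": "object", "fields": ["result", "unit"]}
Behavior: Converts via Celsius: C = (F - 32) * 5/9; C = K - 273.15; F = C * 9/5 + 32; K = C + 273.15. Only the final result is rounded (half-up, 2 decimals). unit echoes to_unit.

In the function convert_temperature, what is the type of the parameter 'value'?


The convert_temperature spec declares:
  - value (number, required): Temperature value
Type:
number


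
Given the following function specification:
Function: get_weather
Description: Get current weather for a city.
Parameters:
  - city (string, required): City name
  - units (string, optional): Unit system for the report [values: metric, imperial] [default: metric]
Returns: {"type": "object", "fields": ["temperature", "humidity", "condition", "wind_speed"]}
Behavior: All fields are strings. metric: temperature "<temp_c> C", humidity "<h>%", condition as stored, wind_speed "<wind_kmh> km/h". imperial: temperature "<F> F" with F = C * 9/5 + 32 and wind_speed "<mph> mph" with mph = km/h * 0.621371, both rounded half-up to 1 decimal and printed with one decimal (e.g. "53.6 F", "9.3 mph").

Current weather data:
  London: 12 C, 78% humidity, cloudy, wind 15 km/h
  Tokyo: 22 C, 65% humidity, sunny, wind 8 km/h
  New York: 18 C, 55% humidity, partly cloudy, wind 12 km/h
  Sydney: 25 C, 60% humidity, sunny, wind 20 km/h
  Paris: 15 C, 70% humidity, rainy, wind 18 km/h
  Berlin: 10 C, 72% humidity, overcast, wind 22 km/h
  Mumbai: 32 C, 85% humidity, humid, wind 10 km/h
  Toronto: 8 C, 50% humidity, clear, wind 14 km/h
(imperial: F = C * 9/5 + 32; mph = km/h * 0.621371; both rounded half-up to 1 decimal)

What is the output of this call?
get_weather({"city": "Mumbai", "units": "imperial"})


Mumbai record: 32 C, 85%, humid, 10 km/h
imperial: temperature = 32 * 9/5 + 32 = 89.6 -> 89.6 F
imperial: wind_speed = 10 * 0.621371 = 6.21371 -> 6.2 mph
Output:
{"temperature": "89.6 F", "humidity": "85%", "condition": "humid", "wind_speed": "6.2 mph"}


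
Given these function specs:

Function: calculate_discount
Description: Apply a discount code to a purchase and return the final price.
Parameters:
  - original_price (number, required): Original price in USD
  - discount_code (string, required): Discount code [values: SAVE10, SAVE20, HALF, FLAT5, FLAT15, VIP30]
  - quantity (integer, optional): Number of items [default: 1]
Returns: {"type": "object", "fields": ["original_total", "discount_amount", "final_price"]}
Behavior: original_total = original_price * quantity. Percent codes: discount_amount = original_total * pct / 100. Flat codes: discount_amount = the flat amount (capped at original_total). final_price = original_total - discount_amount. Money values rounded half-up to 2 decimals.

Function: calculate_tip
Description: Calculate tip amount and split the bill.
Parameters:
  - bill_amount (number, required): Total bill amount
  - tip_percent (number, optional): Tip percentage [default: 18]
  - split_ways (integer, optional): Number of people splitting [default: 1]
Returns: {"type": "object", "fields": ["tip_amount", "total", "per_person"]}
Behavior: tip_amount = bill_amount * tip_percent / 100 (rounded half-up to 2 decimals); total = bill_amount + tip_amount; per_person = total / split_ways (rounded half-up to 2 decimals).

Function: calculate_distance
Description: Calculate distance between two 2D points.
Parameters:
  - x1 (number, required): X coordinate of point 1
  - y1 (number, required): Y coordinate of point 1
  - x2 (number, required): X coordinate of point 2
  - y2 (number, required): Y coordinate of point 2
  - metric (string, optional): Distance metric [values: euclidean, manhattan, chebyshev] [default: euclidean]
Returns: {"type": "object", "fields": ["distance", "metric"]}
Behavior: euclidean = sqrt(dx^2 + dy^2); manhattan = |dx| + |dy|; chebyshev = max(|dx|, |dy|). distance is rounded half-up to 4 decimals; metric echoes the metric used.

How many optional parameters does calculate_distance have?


Parameters of calculate_distance: x1 (required), y1 (required), x2 (required), y2 (required), metric (optional)
Optional count:
1


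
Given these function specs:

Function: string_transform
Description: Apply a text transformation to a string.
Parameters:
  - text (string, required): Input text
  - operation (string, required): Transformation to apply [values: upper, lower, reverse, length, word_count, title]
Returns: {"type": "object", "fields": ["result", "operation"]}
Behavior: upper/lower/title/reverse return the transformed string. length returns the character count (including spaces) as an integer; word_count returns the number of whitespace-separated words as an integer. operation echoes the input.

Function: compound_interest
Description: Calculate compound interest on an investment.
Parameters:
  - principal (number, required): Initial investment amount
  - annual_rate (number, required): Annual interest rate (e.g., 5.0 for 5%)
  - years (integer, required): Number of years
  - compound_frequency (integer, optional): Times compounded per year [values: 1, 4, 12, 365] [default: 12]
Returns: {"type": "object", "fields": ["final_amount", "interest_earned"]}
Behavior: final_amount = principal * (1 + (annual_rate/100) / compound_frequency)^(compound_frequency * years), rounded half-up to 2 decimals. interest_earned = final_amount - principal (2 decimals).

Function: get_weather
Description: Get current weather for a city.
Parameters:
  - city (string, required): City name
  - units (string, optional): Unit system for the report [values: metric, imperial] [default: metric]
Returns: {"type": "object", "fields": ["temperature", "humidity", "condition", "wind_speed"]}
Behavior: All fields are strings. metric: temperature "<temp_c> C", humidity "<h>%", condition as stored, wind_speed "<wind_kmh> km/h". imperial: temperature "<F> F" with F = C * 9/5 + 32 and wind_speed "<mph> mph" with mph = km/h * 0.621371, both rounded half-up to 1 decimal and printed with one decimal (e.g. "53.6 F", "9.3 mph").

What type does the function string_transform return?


The string_transform spec declares Returns: {"type": "object", "fields": ["result", "operation"]}
Type:
object


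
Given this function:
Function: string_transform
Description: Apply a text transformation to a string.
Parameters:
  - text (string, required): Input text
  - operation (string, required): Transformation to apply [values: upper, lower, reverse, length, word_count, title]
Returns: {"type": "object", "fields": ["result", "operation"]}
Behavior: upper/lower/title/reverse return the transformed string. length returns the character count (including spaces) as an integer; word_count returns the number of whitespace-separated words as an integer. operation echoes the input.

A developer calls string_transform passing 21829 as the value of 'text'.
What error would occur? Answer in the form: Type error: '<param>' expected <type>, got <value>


Spec: 'text' is declared as string; 21829 is an integer.
Type error: 'text' expected string, got 21829


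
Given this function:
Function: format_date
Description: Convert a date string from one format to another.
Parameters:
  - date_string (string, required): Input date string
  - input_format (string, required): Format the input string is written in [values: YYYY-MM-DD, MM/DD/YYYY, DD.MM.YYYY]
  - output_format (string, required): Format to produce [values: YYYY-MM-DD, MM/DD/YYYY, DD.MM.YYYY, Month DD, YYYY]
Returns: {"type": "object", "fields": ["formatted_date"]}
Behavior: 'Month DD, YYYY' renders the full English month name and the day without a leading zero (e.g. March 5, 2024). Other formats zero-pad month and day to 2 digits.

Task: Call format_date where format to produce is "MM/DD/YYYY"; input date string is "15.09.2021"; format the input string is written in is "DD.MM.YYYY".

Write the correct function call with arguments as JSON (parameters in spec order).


Mapping each described value to its parameter name:
  'Format to produce' -> output_format = "MM/DD/YYYY"
  'Input date string' -> date_string = "15.09.2021"
  'Format the input string is written in' -> input_format = "DD.MM.YYYY"
format_date({"date_string": "15.09.2021", "input_format": "DD.MM.YYYY", "output_format": "MM/DD/YYYY"})


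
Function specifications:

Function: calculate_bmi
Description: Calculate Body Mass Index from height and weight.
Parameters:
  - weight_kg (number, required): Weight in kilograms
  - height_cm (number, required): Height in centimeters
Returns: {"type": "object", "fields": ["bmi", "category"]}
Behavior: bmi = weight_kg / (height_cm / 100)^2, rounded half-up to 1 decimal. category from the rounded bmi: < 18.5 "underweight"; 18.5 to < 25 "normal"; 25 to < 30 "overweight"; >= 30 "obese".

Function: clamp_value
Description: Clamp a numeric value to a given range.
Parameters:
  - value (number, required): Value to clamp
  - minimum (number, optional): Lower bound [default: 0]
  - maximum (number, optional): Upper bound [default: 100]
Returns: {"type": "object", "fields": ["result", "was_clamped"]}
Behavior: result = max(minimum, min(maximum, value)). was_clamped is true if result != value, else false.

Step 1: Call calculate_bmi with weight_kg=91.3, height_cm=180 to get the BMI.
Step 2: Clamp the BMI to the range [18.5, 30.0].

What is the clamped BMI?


Step 1: calculate_bmi(weight_kg=91.3, height_cm=180)
  height_m = 180 / 100 = 1.8
  bmi = 91.3 / 1.8^2 = 91.3 / 3.24 = 28.179012 -> 28.2
  25 <= 28.2 < 30 -> overweight
  -> bmi = 28.2
Step 2: clamp_value(value=28.2, minimum=18.5, maximum=30.0)
  result = max(18.5, min(30.0, 28.2)) = max(18.5, 28.2) = 28.2
  was_clamped = (28.2 != 28.2) = false
  -> result = 28.2
28.2


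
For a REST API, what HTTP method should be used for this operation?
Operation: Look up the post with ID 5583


GET = read, POST = create, PUT = update/replace, DELETE = remove
This operation is a read.
GET


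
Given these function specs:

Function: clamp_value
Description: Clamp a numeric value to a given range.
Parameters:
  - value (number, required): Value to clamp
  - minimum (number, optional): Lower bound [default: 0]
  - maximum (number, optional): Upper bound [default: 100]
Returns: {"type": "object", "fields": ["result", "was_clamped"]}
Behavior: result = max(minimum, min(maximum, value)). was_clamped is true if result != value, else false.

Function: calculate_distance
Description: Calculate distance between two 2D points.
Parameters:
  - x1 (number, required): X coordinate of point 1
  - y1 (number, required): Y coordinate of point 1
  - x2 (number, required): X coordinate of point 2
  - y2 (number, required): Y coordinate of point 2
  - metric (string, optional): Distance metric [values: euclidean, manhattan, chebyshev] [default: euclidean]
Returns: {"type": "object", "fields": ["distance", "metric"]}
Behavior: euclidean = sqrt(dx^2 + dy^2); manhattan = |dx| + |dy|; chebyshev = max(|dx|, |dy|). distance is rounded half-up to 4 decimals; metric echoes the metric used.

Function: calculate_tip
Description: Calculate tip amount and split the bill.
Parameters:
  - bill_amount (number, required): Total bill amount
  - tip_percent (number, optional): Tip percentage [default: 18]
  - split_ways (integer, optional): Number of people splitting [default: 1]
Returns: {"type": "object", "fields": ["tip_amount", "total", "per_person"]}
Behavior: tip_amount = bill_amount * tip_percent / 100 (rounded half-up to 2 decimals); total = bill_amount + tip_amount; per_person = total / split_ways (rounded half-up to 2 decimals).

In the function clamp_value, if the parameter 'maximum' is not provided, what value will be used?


The clamp_value spec declares:
  - maximum (number, optional): Upper bound [default: 100]
Default:
100
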